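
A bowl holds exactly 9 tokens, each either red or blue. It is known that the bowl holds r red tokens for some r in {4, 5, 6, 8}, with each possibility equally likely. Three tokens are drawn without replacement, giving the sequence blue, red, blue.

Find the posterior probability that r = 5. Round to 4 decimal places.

0.3409

For each hypothesis, P(data | H) works out to: P(data | r = 4) = (5/9)(4/8)(4/7) = 10/63; P(data | r = 5) = (4/9)(5/8)(3/7) = 5/42; P(data | r = 6) = (3/9)(6/8)(2/7) = 1/14; P(data | r = 8) = (1/9)(8/8)(0/7) = 0.
Weighting by the prior gives 1/4 · 10/63 = 5/126, 1/4 · 5/42 = 5/168, 1/4 · 1/14 = 1/56, 1/4 · 0 = 0; these sum to 11/126.
Therefore the posterior P(r = 5 | data) = (5/168) / (11/126) = 15/44.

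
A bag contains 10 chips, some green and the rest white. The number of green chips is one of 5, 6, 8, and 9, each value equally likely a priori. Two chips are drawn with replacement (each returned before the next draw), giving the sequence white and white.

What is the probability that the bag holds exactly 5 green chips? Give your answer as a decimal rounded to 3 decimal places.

0.543

For each hypothesis, P(data | H) works out to: P(data | r = 5) = (5/10)(5/10) = 1/4; P(data | r = 6) = (4/10)(4/10) = 4/25; P(data | r = 8) = (2/10)(2/10) = 1/25; P(data | r = 9) = (1/10)(1/10) = 1/100.
The prior-weighted likelihoods are 1/4 · 1/4 = 1/16, 1/4 · 4/25 = 1/25, 1/4 · 1/25 = 1/100, 1/4 · 1/100 = 1/400; with total 23/200.
Hence P(r = 5 | data) = (1/16) / (23/200) = 25/46.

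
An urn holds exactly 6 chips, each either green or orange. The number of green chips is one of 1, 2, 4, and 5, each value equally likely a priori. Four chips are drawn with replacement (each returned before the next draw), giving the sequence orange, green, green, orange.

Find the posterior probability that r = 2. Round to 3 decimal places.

Compute the likelihood of the observed sequence for each case: P(data | r = 1) = (5/6)(1/6)(1/6)(5/6) = 0.01929; P(data | r = 2) = (4/6)(2/6)(2/6)(4/6) = 0.049383; P(data | r = 4) = (2/6)(4/6)(4/6)(2/6) = 0.049383; P(data | r = 5) = (1/6)(5/6)(5/6)(1/6) = 0.01929.
Weighting by the prior gives 1/4 · 0.01929 = 0.0048225, 1/4 · 0.049383 = 0.012346, 1/4 · 0.049383 = 0.012346, 1/4 · 0.01929 = 0.0048225; summing to 0.034336.
Therefore the posterior P(r = 2 | data) = (0.012346) / (0.034336) = 0.35955.

0.360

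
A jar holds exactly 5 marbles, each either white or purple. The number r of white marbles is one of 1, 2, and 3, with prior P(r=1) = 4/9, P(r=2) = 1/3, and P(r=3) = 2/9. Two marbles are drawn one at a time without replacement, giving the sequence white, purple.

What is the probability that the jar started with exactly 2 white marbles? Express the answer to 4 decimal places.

0.3913

The likelihood of the observed sequence under each hypothesis: P(data | r = 1) = (1/5)(4/4) = 1/5; P(data | r = 2) = (2/5)(3/4) = 3/10; P(data | r = 3) = (3/5)(2/4) = 3/10.
Multiplying each by its prior: 4/9 · 1/5 = 4/45, 1/3 · 3/10 = 1/10, 2/9 · 3/10 = 1/15; with total 23/90.
By Bayes' rule, P(r = 2 | data) = (1/10) / (23/90) = 9/23.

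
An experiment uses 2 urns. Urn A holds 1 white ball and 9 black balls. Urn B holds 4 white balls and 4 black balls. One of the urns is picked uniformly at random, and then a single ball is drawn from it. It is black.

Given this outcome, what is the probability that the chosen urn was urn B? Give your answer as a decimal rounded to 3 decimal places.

Compute the likelihood of this draw for each case: P(data | urn A) = (9/10) = 9/10; P(data | urn B) = (4/8) = 1/2.
The prior-weighted likelihoods are 1/2 · 9/10 = 9/20, 1/2 · 1/2 = 1/4; summing to 7/10.
Therefore the posterior P(urn B | data) = (1/4) / (7/10) = 5/14.

0.357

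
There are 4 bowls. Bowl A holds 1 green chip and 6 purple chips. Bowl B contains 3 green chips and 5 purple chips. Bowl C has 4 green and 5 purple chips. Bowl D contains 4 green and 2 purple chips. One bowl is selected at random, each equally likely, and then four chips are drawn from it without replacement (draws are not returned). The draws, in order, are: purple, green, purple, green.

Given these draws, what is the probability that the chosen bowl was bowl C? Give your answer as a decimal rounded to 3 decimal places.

The likelihood of the observed sequence under each hypothesis: P(data | bowl A) = (6/7)(1/6)(5/5)(0/4) = 0; P(data | bowl B) = (5/8)(3/7)(4/6)(2/5) = 0.071429; P(data | bowl C) = (5/9)(4/8)(4/7)(3/6) = 0.079365; P(data | bowl D) = (2/6)(4/5)(1/4)(3/3) = 0.066667.
Multiplying each by its prior: 1/4 · 0 = 0, 1/4 · 0.071429 = 0.017857, 1/4 · 0.079365 = 0.019841, 1/4 · 0.066667 = 0.016667; with total 0.054365.
Therefore the posterior P(bowl C | data) = (0.019841) / (0.054365) = 0.36496.

0.365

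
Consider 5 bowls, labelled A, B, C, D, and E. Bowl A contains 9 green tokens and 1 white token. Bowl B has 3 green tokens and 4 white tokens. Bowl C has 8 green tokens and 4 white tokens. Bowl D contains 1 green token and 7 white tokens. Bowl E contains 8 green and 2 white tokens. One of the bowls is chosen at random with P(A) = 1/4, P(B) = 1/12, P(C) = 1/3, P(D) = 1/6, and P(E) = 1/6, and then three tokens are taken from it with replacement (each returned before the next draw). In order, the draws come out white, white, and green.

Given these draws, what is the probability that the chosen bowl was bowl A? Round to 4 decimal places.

Under each hypothesis, the probability of the observed sequence is: P(data | bowl A) = (1/10)(1/10)(9/10) = 0.009; P(data | bowl B) = (4/7)(4/7)(3/7) = 0.13994; P(data | bowl C) = (4/12)(4/12)(8/12) = 0.074074; P(data | bowl D) = (7/8)(7/8)(1/8) = 0.095703; P(data | bowl E) = (2/10)(2/10)(8/10) = 0.032.
Weighting by the prior gives 1/4 · 0.009 = 0.00225, 1/12 · 0.13994 = 0.011662, 1/3 · 0.074074 = 0.024691, 1/6 · 0.095703 = 0.015951, 1/6 · 0.032 = 0.0053333; with total 0.059887.
So P(bowl A | data) = (0.00225) / (0.059887) = 0.037571.

0.0376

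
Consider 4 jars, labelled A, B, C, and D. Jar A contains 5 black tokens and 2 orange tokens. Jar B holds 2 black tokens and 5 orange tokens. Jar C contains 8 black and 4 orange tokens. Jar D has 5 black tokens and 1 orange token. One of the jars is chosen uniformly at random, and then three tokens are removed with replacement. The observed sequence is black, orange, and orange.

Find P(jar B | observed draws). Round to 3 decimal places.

Under each hypothesis, the probability of the observed sequence is: P(data | jar A) = (5/7)(2/7)(2/7) = 0.058309; P(data | jar B) = (2/7)(5/7)(5/7) = 0.14577; P(data | jar C) = (8/12)(4/12)(4/12) = 0.074074; P(data | jar D) = (5/6)(1/6)(1/6) = 0.023148.
Multiplying each by its prior: 1/4 · 0.058309 = 0.014577, 1/4 · 0.14577 = 0.036443, 1/4 · 0.074074 = 0.018519, 1/4 · 0.023148 = 0.005787; these sum to 0.075326.
Hence P(jar B | data) = (0.036443) / (0.075326) = 0.48381.

0.484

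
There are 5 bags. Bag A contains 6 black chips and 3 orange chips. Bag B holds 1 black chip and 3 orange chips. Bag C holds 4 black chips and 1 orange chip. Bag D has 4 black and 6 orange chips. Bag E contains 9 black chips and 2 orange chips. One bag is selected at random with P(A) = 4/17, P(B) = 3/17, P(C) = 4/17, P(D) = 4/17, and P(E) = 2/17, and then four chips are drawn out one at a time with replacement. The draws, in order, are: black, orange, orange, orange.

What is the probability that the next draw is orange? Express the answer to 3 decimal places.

For each hypothesis, P(data | H) works out to: P(data | bag A) = (6/9)(3/9)(3/9)(3/9) = 0.024691; P(data | bag B) = (1/4)(3/4)(3/4)(3/4) = 0.10547; P(data | bag C) = (4/5)(1/5)(1/5)(1/5) = 0.0064; P(data | bag D) = (4/10)(6/10)(6/10)(6/10) = 0.0864; P(data | bag E) = (9/11)(2/11)(2/11)(2/11) = 0.0049177.
The prior-weighted likelihoods are 4/17 · 0.024691 = 0.0058097, 3/17 · 0.10547 = 0.018612, 4/17 · 0.0064 = 0.0015059, 4/17 · 0.0864 = 0.020329, 2/17 · 0.0049177 = 0.00057855; with total 0.046836.
Normalising, the posterior is P(bag A | data) = 0.12404, P(bag B | data) = 0.39739, P(bag C | data) = 0.032152, P(bag D | data) = 0.43406, P(bag E | data) = 0.012353.
So P(orange next | data) = Σ P(orange next | H) P(H | data) = (1/3)(0.12404) + (3/4)(0.39739) + (1/5)(0.032152) + (3/5)(0.43406) + (2/11)(0.012353) = 0.6085.

0.609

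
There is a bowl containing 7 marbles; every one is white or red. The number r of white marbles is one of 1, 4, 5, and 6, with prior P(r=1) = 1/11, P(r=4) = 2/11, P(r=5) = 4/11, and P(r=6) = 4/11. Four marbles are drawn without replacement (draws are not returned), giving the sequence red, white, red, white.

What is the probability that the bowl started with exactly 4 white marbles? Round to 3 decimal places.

For each hypothesis, P(data | H) works out to: P(data | r = 1) = (6/7)(1/6)(5/5)(0/4) = 0; P(data | r = 4) = (3/7)(4/6)(2/5)(3/4) = 0.085714; P(data | r = 5) = (2/7)(5/6)(1/5)(4/4) = 0.047619; P(data | r = 6) = (1/7)(6/6)(0/5) = 0.
Multiplying each by its prior: 1/11 · 0 = 0, 2/11 · 0.085714 = 0.015584, 4/11 · 0.047619 = 0.017316, 4/11 · 0 = 0; with total 0.0329.
By Bayes' rule, P(r = 4 | data) = (0.015584) / (0.0329) = 0.47368.

0.474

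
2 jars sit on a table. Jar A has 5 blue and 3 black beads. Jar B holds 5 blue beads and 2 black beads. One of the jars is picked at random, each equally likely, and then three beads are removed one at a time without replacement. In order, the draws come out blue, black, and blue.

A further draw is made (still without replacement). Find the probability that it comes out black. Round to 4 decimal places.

Under each hypothesis, the probability of the observed sequence is: P(data | jar A) = (5/8)(3/7)(4/6) = 5/28; P(data | jar B) = (5/7)(2/6)(4/5) = 4/21.
The prior-weighted likelihoods are 1/2 · 5/28 = 5/56, 1/2 · 4/21 = 2/21; these sum to 31/168.
Dividing through by the total gives posterior P(jar A | data) = 15/31, P(jar B | data) = 16/31.
So P(black next | data) = Σ P(black next | H) P(H | data) = (2/5)(15/31) + (1/4)(16/31) = 10/31.

0.3226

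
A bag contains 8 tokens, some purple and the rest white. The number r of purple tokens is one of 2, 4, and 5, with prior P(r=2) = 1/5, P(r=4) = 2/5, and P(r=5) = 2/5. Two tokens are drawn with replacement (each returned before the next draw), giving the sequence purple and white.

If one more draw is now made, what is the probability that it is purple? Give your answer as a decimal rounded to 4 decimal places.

For each hypothesis, P(data | H) works out to: P(data | r = 2) = (2/8)(6/8) = 3/16; P(data | r = 4) = (4/8)(4/8) = 1/4; P(data | r = 5) = (5/8)(3/8) = 15/64.
The prior-weighted likelihoods are 1/5 · 3/16 = 3/80, 2/5 · 1/4 = 1/10, 2/5 · 15/64 = 3/32; these sum to 37/160.
Normalising, the posterior is P(r = 2 | data) = 6/37, P(r = 4 | data) = 16/37, P(r = 5 | data) = 15/37.
Averaging over the posterior, P(purple next | data) = (1/4)(6/37) + (1/2)(16/37) + (5/8)(15/37) = 151/296.

0.5101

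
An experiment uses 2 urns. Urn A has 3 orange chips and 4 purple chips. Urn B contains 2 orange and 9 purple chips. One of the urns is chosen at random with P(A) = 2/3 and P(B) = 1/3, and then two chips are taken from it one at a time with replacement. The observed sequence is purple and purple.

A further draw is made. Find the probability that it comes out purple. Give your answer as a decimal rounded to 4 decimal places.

The likelihood of the observed sequence under each hypothesis: P(data | urn A) = (4/7)(4/7) = 0.32653; P(data | urn B) = (9/11)(9/11) = 0.66942.
Weighting by the prior gives 2/3 · 0.32653 = 0.21769, 1/3 · 0.66942 = 0.22314; with total 0.44083.
Dividing through by the total gives posterior P(urn A | data) = 0.49381, P(urn B | data) = 0.50619.
So P(purple next | data) = Σ P(purple next | H) P(H | data) = (4/7)(0.49381) + (9/11)(0.50619) = 0.69633.

0.6963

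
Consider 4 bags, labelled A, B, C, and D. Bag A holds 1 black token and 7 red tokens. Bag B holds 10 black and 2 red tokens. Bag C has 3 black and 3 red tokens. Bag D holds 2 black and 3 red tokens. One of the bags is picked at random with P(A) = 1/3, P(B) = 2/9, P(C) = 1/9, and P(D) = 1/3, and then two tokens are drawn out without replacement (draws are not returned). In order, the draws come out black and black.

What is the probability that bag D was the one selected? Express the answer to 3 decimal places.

0.161

The likelihood of the observed sequence under each hypothesis: P(data | bag A) = (1/8)(0/7) = 0; P(data | bag B) = (10/12)(9/11) = 15/22; P(data | bag C) = (3/6)(2/5) = 1/5; P(data | bag D) = (2/5)(1/4) = 1/10.
Weighting by the prior gives 1/3 · 0 = 0, 2/9 · 15/22 = 5/33, 1/9 · 1/5 = 1/45, 1/3 · 1/10 = 1/30; summing to 41/198.
Therefore the posterior P(bag D | data) = (1/30) / (41/198) = 33/205.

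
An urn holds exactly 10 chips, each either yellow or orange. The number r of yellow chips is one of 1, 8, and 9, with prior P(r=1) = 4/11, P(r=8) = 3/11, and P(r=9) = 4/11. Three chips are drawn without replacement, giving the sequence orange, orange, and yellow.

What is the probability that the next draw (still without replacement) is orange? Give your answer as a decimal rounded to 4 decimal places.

0.8571

Under each hypothesis, the probability of the observed sequence is: P(data | r = 1) = (9/10)(8/9)(1/8) = 1/10; P(data | r = 8) = (2/10)(1/9)(8/8) = 1/45; P(data | r = 9) = (1/10)(0/9) = 0.
The prior-weighted likelihoods are 4/11 · 1/10 = 2/55, 3/11 · 1/45 = 1/165, 4/11 · 0 = 0; these sum to 7/165.
The posterior is then P(r = 1 | data) = 6/7, P(r = 8 | data) = 1/7, P(r = 9 | data) = 0.
Averaging over the posterior, P(orange next | data) = (1)(6/7) + (0)(1/7) = 6/7.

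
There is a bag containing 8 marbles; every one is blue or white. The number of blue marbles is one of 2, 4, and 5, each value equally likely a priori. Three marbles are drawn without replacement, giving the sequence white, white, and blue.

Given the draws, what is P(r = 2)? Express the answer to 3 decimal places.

The likelihood of the observed sequence under each hypothesis: P(data | r = 2) = (6/8)(5/7)(2/6) = 5/28; P(data | r = 4) = (4/8)(3/7)(4/6) = 1/7; P(data | r = 5) = (3/8)(2/7)(5/6) = 5/56.
Multiplying each by its prior: 1/3 · 5/28 = 5/84, 1/3 · 1/7 = 1/21, 1/3 · 5/56 = 5/168; with total 23/168.
By Bayes' rule, P(r = 2 | data) = (5/84) / (23/168) = 10/23.

0.435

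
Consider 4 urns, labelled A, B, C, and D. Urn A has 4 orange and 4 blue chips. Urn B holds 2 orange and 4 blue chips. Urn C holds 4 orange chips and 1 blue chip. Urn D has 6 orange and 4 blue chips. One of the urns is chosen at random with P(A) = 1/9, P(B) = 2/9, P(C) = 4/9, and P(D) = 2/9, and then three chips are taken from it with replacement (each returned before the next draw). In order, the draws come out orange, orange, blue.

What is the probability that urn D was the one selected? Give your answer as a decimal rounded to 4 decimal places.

0.2684

Under each hypothesis, the probability of the observed sequence is: P(data | urn A) = (4/8)(4/8)(4/8) = 0.125; P(data | urn B) = (2/6)(2/6)(4/6) = 0.074074; P(data | urn C) = (4/5)(4/5)(1/5) = 0.128; P(data | urn D) = (6/10)(6/10)(4/10) = 0.144.
Multiplying each by its prior: 1/9 · 0.125 = 0.013889, 2/9 · 0.074074 = 0.016461, 4/9 · 0.128 = 0.056889, 2/9 · 0.144 = 0.032; with total 0.11924.
So P(urn D | data) = (0.032) / (0.11924) = 0.26837.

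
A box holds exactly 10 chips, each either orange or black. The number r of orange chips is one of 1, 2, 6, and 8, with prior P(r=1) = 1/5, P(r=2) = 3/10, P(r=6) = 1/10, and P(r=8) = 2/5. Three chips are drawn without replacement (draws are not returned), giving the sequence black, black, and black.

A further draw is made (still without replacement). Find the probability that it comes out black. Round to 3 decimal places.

The likelihood of the observed sequence under each hypothesis: P(data | r = 1) = (9/10)(8/9)(7/8) = 7/10; P(data | r = 2) = (8/10)(7/9)(6/8) = 7/15; P(data | r = 6) = (4/10)(3/9)(2/8) = 1/30; P(data | r = 8) = (2/10)(1/9)(0/8) = 0.
Multiplying each by its prior: 1/5 · 7/10 = 7/50, 3/10 · 7/15 = 7/50, 1/10 · 1/30 = 1/300, 2/5 · 0 = 0; summing to 17/60.
Dividing through by the total gives posterior P(r = 1 | data) = 42/85, P(r = 2 | data) = 42/85, P(r = 6 | data) = 1/85, P(r = 8 | data) = 0.
So P(black next | data) = Σ P(black next | H) P(H | data) = (6/7)(42/85) + (5/7)(42/85) + (1/7)(1/85) = 463/595.

0.778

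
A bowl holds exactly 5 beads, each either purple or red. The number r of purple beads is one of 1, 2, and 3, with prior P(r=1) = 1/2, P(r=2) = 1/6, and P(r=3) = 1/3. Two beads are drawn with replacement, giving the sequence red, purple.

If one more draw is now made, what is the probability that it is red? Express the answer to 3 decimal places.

0.600

For each hypothesis, P(data | H) works out to: P(data | r = 1) = (4/5)(1/5) = 4/25; P(data | r = 2) = (3/5)(2/5) = 6/25; P(data | r = 3) = (2/5)(3/5) = 6/25.
Weighting by the prior gives 1/2 · 4/25 = 2/25, 1/6 · 6/25 = 1/25, 1/3 · 6/25 = 2/25; with total 1/5.
The posterior is then P(r = 1 | data) = 2/5, P(r = 2 | data) = 1/5, P(r = 3 | data) = 2/5.
So P(red next | data) = Σ P(red next | H) P(H | data) = (4/5)(2/5) + (3/5)(1/5) + (2/5)(2/5) = 3/5.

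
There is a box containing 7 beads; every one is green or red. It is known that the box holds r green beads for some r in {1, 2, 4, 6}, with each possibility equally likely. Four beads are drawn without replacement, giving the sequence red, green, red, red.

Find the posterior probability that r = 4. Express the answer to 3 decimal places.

0.091

The likelihood of the observed sequence under each hypothesis: P(data | r = 1) = (6/7)(1/6)(5/5)(4/4) = 1/7; P(data | r = 2) = (5/7)(2/6)(4/5)(3/4) = 1/7; P(data | r = 4) = (3/7)(4/6)(2/5)(1/4) = 1/35; P(data | r = 6) = (1/7)(6/6)(0/5) = 0.
Multiplying each by its prior: 1/4 · 1/7 = 1/28, 1/4 · 1/7 = 1/28, 1/4 · 1/35 = 1/140, 1/4 · 0 = 0; these sum to 11/140.
Hence P(r = 4 | data) = (1/140) / (11/140) = 1/11.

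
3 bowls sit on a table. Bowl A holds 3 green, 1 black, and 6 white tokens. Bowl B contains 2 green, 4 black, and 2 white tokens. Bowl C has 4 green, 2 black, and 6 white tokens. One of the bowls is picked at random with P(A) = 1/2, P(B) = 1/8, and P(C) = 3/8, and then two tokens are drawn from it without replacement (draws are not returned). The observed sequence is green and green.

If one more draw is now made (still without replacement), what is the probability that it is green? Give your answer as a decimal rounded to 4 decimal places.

0.1528

Compute the likelihood of the observed sequence for each case: P(data | bowl A) = (3/10)(2/9) = 0.066667; P(data | bowl B) = (2/8)(1/7) = 0.035714; P(data | bowl C) = (4/12)(3/11) = 0.090909.
The prior-weighted likelihoods are 1/2 · 0.066667 = 0.033333, 1/8 · 0.035714 = 0.0044643, 3/8 · 0.090909 = 0.034091; with total 0.071889.
Normalising, the posterior is P(bowl A | data) = 0.46368, P(bowl B | data) = 0.0621, P(bowl C | data) = 0.47422.
The predictive probability is P(green next | data) = (1/8)(0.46368) + (0)(0.0621) + (1/5)(0.47422) = 0.1528.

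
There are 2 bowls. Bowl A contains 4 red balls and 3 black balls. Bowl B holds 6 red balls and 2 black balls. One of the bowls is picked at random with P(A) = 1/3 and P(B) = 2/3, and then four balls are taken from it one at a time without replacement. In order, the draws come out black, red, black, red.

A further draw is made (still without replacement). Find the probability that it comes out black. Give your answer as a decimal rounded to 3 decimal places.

Compute the likelihood of the observed sequence for each case: P(data | bowl A) = (3/7)(4/6)(2/5)(3/4) = 3/35; P(data | bowl B) = (2/8)(6/7)(1/6)(5/5) = 1/28.
Weighting by the prior gives 1/3 · 3/35 = 1/35, 2/3 · 1/28 = 1/42; these sum to 11/210.
Normalising, the posterior is P(bowl A | data) = 6/11, P(bowl B | data) = 5/11.
The predictive probability is P(black next | data) = (1/3)(6/11) + (0)(5/11) = 2/11.

0.182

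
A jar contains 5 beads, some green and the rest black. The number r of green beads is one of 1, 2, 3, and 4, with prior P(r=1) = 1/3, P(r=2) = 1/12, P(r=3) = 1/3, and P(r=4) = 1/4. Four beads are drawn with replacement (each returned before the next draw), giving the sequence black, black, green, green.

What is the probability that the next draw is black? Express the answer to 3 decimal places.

The likelihood of the observed sequence under each hypothesis: P(data | r = 1) = (4/5)(4/5)(1/5)(1/5) = 0.0256; P(data | r = 2) = (3/5)(3/5)(2/5)(2/5) = 0.0576; P(data | r = 3) = (2/5)(2/5)(3/5)(3/5) = 0.0576; P(data | r = 4) = (1/5)(1/5)(4/5)(4/5) = 0.0256.
Multiplying each by its prior: 1/3 · 0.0256 = 0.0085333, 1/12 · 0.0576 = 0.0048, 1/3 · 0.0576 = 0.0192, 1/4 · 0.0256 = 0.0064; these sum to 0.038933.
The posterior is then P(r = 1 | data) = 0.21918, P(r = 2 | data) = 0.12329, P(r = 3 | data) = 0.49315, P(r = 4 | data) = 0.16438.
The predictive probability is P(black next | data) = (4/5)(0.21918) + (3/5)(0.12329) + (2/5)(0.49315) + (1/5)(0.16438) = 0.47945.

0.479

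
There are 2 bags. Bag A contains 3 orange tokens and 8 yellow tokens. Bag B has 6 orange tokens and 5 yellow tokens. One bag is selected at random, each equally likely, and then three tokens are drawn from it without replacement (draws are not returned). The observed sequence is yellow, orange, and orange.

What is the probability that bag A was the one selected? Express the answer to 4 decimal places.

Compute the likelihood of the observed sequence for each case: P(data | bag A) = (8/11)(3/10)(2/9) = 8/165; P(data | bag B) = (5/11)(6/10)(5/9) = 5/33.
Weighting by the prior gives 1/2 · 8/165 = 4/165, 1/2 · 5/33 = 5/66; with total 1/10.
So P(bag A | data) = (4/165) / (1/10) = 8/33.

0.2424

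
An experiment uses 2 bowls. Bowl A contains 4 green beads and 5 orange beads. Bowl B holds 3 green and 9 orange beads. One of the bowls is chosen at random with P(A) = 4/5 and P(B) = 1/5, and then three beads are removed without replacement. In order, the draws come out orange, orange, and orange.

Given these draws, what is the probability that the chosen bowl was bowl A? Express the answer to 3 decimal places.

0.555

Compute the likelihood of the observed sequence for each case: P(data | bowl A) = (5/9)(4/8)(3/7) = 0.11905; P(data | bowl B) = (9/12)(8/11)(7/10) = 0.38182.
Multiplying each by its prior: 4/5 · 0.11905 = 0.095238, 1/5 · 0.38182 = 0.076364; with total 0.1716.
By Bayes' rule, P(bowl A | data) = (0.095238) / (0.1716) = 0.55499.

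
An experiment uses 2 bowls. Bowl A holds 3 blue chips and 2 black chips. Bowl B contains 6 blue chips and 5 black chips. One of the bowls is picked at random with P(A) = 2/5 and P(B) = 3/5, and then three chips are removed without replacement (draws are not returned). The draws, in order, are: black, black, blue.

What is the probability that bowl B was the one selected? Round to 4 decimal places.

0.6452

Under each hypothesis, the probability of the observed sequence is: P(data | bowl A) = (2/5)(1/4)(3/3) = 1/10; P(data | bowl B) = (5/11)(4/10)(6/9) = 4/33.
The prior-weighted likelihoods are 2/5 · 1/10 = 1/25, 3/5 · 4/33 = 4/55; these sum to 31/275.
Therefore the posterior P(bowl B | data) = (4/55) / (31/275) = 20/31.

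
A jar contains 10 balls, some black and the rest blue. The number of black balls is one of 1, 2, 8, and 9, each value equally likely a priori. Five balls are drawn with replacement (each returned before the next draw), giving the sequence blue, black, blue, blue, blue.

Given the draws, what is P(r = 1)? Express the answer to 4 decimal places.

For each hypothesis, P(data | H) works out to: P(data | r = 1) = (9/10)(1/10)(9/10)(9/10)(9/10) = 0.06561; P(data | r = 2) = (8/10)(2/10)(8/10)(8/10)(8/10) = 0.08192; P(data | r = 8) = (2/10)(8/10)(2/10)(2/10)(2/10) = 0.00128; P(data | r = 9) = (1/10)(9/10)(1/10)(1/10)(1/10) = 9e-05.
The prior-weighted likelihoods are 1/4 · 0.06561 = 0.016403, 1/4 · 0.08192 = 0.02048, 1/4 · 0.00128 = 0.00032, 1/4 · 9e-05 = 2.25e-05; with total 0.037225.
Therefore the posterior P(r = 1 | data) = (0.016403) / (0.037225) = 0.44063.

0.4406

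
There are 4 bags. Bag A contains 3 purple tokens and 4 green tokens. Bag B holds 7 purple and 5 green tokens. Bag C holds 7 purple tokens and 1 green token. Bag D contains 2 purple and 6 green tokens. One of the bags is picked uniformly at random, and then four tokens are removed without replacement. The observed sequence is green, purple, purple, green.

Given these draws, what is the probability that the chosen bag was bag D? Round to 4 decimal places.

0.1859

Compute the likelihood of the observed sequence for each case: P(data | bag A) = (4/7)(3/6)(2/5)(3/4) = 0.085714; P(data | bag B) = (5/12)(7/11)(6/10)(4/9) = 0.070707; P(data | bag C) = (1/8)(7/7)(6/6)(0/5) = 0; P(data | bag D) = (6/8)(2/7)(1/6)(5/5) = 0.035714.
Multiplying each by its prior: 1/4 · 0.085714 = 0.021429, 1/4 · 0.070707 = 0.017677, 1/4 · 0 = 0, 1/4 · 0.035714 = 0.0089286; with total 0.048034.
Therefore the posterior P(bag D | data) = (0.0089286) / (0.048034) = 0.18588.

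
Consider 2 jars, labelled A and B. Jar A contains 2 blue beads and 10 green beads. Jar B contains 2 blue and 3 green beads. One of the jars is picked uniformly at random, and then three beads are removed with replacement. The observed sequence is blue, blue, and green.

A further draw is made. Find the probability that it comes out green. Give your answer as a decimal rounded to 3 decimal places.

0.645

For each hypothesis, P(data | H) works out to: P(data | jar A) = (2/12)(2/12)(10/12) = 0.023148; P(data | jar B) = (2/5)(2/5)(3/5) = 0.096.
Multiplying each by its prior: 1/2 · 0.023148 = 0.011574, 1/2 · 0.096 = 0.048; with total 0.059574.
Normalising, the posterior is P(jar A | data) = 0.19428, P(jar B | data) = 0.80572.
So P(green next | data) = Σ P(green next | H) P(H | data) = (5/6)(0.19428) + (3/5)(0.80572) = 0.64533.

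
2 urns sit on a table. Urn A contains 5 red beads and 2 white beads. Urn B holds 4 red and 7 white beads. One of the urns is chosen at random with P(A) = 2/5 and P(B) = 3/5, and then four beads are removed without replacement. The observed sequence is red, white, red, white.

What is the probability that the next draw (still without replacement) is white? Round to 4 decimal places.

Under each hypothesis, the probability of the observed sequence is: P(data | urn A) = (5/7)(2/6)(4/5)(1/4) = 0.047619; P(data | urn B) = (4/11)(7/10)(3/9)(6/8) = 0.063636.
The prior-weighted likelihoods are 2/5 · 0.047619 = 0.019048, 3/5 · 0.063636 = 0.038182; with total 0.057229.
Dividing through by the total gives posterior P(urn A | data) = 0.33283, P(urn B | data) = 0.66717.
So P(white next | data) = Σ P(white next | H) P(H | data) = (0)(0.33283) + (5/7)(0.66717) = 0.47655.

0.4766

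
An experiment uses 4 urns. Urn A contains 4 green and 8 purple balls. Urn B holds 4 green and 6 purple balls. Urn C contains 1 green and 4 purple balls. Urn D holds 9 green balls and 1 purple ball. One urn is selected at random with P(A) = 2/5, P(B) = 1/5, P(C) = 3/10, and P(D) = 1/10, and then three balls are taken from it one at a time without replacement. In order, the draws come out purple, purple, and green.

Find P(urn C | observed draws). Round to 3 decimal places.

0.372

Compute the likelihood of the observed sequence for each case: P(data | urn A) = (8/12)(7/11)(4/10) = 28/165; P(data | urn B) = (6/10)(5/9)(4/8) = 1/6; P(data | urn C) = (4/5)(3/4)(1/3) = 1/5; P(data | urn D) = (1/10)(0/9) = 0.
The prior-weighted likelihoods are 2/5 · 28/165 = 56/825, 1/5 · 1/6 = 1/30, 3/10 · 1/5 = 3/50, 1/10 · 0 = 0; with total 133/825.
By Bayes' rule, P(urn C | data) = (3/50) / (133/825) = 99/266.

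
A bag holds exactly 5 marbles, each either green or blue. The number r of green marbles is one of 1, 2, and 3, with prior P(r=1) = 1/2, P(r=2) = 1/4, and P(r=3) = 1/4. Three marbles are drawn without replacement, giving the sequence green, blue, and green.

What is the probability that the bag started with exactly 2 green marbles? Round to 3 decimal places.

0.333

The likelihood of the observed sequence under each hypothesis: P(data | r = 1) = (1/5)(4/4)(0/3) = 0; P(data | r = 2) = (2/5)(3/4)(1/3) = 1/10; P(data | r = 3) = (3/5)(2/4)(2/3) = 1/5.
Weighting by the prior gives 1/2 · 0 = 0, 1/4 · 1/10 = 1/40, 1/4 · 1/5 = 1/20; with total 3/40.
Hence P(r = 2 | data) = (1/40) / (3/40) = 1/3.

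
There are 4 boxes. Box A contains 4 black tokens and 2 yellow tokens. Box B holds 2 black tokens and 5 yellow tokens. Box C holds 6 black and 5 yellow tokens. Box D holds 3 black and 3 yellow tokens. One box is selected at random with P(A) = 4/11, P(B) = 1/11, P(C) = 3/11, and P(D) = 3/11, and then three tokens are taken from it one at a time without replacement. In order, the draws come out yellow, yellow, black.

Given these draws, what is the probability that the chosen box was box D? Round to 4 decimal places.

0.3541

The likelihood of the observed sequence under each hypothesis: P(data | box A) = (2/6)(1/5)(4/4) = 0.066667; P(data | box B) = (5/7)(4/6)(2/5) = 0.19048; P(data | box C) = (5/11)(4/10)(6/9) = 0.12121; P(data | box D) = (3/6)(2/5)(3/4) = 0.15.
Weighting by the prior gives 4/11 · 0.066667 = 0.024242, 1/11 · 0.19048 = 0.017316, 3/11 · 0.12121 = 0.033058, 3/11 · 0.15 = 0.040909; with total 0.11553.
By Bayes' rule, P(box D | data) = (0.040909) / (0.11553) = 0.35411.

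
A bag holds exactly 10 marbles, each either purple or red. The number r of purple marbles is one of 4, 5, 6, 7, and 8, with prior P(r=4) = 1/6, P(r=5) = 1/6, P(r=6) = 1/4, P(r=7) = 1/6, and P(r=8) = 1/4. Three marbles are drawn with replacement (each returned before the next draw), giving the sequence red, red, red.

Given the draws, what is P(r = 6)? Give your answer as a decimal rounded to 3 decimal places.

0.202

Under each hypothesis, the probability of the observed sequence is: P(data | r = 4) = (6/10)(6/10)(6/10) = 0.216; P(data | r = 5) = (5/10)(5/10)(5/10) = 0.125; P(data | r = 6) = (4/10)(4/10)(4/10) = 0.064; P(data | r = 7) = (3/10)(3/10)(3/10) = 0.027; P(data | r = 8) = (2/10)(2/10)(2/10) = 0.008.
Multiplying each by its prior: 1/6 · 0.216 = 0.036, 1/6 · 0.125 = 0.020833, 1/4 · 0.064 = 0.016, 1/6 · 0.027 = 0.0045, 1/4 · 0.008 = 0.002; these sum to 0.079333.
By Bayes' rule, P(r = 6 | data) = (0.016) / (0.079333) = 0.20168.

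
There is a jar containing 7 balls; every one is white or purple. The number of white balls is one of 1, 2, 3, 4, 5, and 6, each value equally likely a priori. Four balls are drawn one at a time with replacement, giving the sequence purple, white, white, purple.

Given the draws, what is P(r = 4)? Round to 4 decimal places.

For each hypothesis, P(data | H) works out to: P(data | r = 1) = (6/7)(1/7)(1/7)(6/7) = 0.014994; P(data | r = 2) = (5/7)(2/7)(2/7)(5/7) = 0.041649; P(data | r = 3) = (4/7)(3/7)(3/7)(4/7) = 0.059975; P(data | r = 4) = (3/7)(4/7)(4/7)(3/7) = 0.059975; P(data | r = 5) = (2/7)(5/7)(5/7)(2/7) = 0.041649; P(data | r = 6) = (1/7)(6/7)(6/7)(1/7) = 0.014994.
The prior-weighted likelihoods are 1/6 · 0.014994 = 0.002499, 1/6 · 0.041649 = 0.0069416, 1/6 · 0.059975 = 0.0099958, 1/6 · 0.059975 = 0.0099958, 1/6 · 0.041649 = 0.0069416, 1/6 · 0.014994 = 0.002499; these sum to 0.038873.
So P(r = 4 | data) = (0.0099958) / (0.038873) = 0.25714.

0.2571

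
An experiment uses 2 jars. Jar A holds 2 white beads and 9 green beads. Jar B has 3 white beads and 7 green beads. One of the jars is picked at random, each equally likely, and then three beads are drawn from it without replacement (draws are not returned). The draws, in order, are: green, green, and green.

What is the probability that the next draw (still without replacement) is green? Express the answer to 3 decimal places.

0.685

Compute the likelihood of the observed sequence for each case: P(data | jar A) = (9/11)(8/10)(7/9) = 0.50909; P(data | jar B) = (7/10)(6/9)(5/8) = 0.29167.
Weighting by the prior gives 1/2 · 0.50909 = 0.25455, 1/2 · 0.29167 = 0.14583; these sum to 0.40038.
Normalising, the posterior is P(jar A | data) = 0.63576, P(jar B | data) = 0.36424.
Averaging over the posterior, P(green next | data) = (3/4)(0.63576) + (4/7)(0.36424) = 0.68496.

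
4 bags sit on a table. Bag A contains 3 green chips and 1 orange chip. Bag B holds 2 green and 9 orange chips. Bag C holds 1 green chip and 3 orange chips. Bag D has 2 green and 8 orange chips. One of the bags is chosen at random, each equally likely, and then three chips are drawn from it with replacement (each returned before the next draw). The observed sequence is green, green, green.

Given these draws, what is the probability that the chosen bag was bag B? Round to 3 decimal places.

0.013

Compute the likelihood of the observed sequence for each case: P(data | bag A) = (3/4)(3/4)(3/4) = 0.42188; P(data | bag B) = (2/11)(2/11)(2/11) = 0.0060105; P(data | bag C) = (1/4)(1/4)(1/4) = 0.015625; P(data | bag D) = (2/10)(2/10)(2/10) = 0.008.
The prior-weighted likelihoods are 1/4 · 0.42188 = 0.10547, 1/4 · 0.0060105 = 0.0015026, 1/4 · 0.015625 = 0.0039062, 1/4 · 0.008 = 0.002; these sum to 0.11288.
Hence P(bag B | data) = (0.0015026) / (0.11288) = 0.013312.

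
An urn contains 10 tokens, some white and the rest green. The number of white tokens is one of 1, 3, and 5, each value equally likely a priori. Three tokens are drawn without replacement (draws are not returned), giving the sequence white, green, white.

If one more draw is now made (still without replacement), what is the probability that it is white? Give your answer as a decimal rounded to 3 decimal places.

0.344

Under each hypothesis, the probability of the observed sequence is: P(data | r = 1) = (1/10)(9/9)(0/8) = 0; P(data | r = 3) = (3/10)(7/9)(2/8) = 0.058333; P(data | r = 5) = (5/10)(5/9)(4/8) = 0.13889.
The prior-weighted likelihoods are 1/3 · 0 = 0, 1/3 · 0.058333 = 0.019444, 1/3 · 0.13889 = 0.046296; these sum to 0.065741.
Normalising, the posterior is P(r = 1 | data) = 0, P(r = 3 | data) = 0.29577, P(r = 5 | data) = 0.70423.
Averaging over the posterior, P(white next | data) = (1/7)(0.29577) + (3/7)(0.70423) = 0.34406.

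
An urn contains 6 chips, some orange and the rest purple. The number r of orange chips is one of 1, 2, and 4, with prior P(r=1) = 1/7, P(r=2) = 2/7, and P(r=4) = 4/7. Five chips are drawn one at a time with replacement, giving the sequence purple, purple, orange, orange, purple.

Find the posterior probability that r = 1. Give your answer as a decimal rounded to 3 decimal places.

The likelihood of the observed sequence under each hypothesis: P(data | r = 1) = (5/6)(5/6)(1/6)(1/6)(5/6) = 0.016075; P(data | r = 2) = (4/6)(4/6)(2/6)(2/6)(4/6) = 0.032922; P(data | r = 4) = (2/6)(2/6)(4/6)(4/6)(2/6) = 0.016461.
The prior-weighted likelihoods are 1/7 · 0.016075 = 0.0022964, 2/7 · 0.032922 = 0.0094062, 4/7 · 0.016461 = 0.0094062; summing to 0.021109.
So P(r = 1 | data) = (0.0022964) / (0.021109) = 0.10879.

0.109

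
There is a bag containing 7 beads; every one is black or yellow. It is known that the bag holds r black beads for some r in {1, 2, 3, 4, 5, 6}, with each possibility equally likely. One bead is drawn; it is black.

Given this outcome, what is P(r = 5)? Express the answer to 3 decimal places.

The likelihood of this draw under each hypothesis: P(data | r = 1) = (1/7) = 1/7; P(data | r = 2) = (2/7) = 2/7; P(data | r = 3) = (3/7) = 3/7; P(data | r = 4) = (4/7) = 4/7; P(data | r = 5) = (5/7) = 5/7; P(data | r = 6) = (6/7) = 6/7.
The prior-weighted likelihoods are 1/6 · 1/7 = 1/42, 1/6 · 2/7 = 1/21, 1/6 · 3/7 = 1/14, 1/6 · 4/7 = 2/21, 1/6 · 5/7 = 5/42, 1/6 · 6/7 = 1/7; these sum to 1/2.
By Bayes' rule, P(r = 5 | data) = (5/42) / (1/2) = 5/21.

0.238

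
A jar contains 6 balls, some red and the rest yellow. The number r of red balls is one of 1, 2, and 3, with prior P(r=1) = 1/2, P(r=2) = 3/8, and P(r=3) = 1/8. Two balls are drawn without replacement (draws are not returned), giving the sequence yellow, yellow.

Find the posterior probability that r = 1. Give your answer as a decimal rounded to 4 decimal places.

0.6557

For each hypothesis, P(data | H) works out to: P(data | r = 1) = (5/6)(4/5) = 2/3; P(data | r = 2) = (4/6)(3/5) = 2/5; P(data | r = 3) = (3/6)(2/5) = 1/5.
Weighting by the prior gives 1/2 · 2/3 = 1/3, 3/8 · 2/5 = 3/20, 1/8 · 1/5 = 1/40; these sum to 61/120.
By Bayes' rule, P(r = 1 | data) = (1/3) / (61/120) = 40/61.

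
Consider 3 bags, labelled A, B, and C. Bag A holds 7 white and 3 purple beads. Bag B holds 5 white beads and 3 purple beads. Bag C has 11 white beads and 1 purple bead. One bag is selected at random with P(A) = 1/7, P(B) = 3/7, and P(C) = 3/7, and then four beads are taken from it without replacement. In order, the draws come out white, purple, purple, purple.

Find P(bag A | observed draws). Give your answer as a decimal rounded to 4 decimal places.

For each hypothesis, P(data | H) works out to: P(data | bag A) = (7/10)(3/9)(2/8)(1/7) = 0.0083333; P(data | bag B) = (5/8)(3/7)(2/6)(1/5) = 0.017857; P(data | bag C) = (11/12)(1/11)(0/10) = 0.
The prior-weighted likelihoods are 1/7 · 0.0083333 = 0.0011905, 3/7 · 0.017857 = 0.0076531, 3/7 · 0 = 0; with total 0.0088435.
By Bayes' rule, P(bag A | data) = (0.0011905) / (0.0088435) = 0.13462.

0.1346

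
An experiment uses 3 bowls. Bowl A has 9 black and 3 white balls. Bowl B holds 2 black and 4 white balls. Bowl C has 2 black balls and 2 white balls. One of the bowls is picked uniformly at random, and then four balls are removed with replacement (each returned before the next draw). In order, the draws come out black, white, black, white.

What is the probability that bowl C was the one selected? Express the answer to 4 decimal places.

0.4251

For each hypothesis, P(data | H) works out to: P(data | bowl A) = (9/12)(3/12)(9/12)(3/12) = 0.035156; P(data | bowl B) = (2/6)(4/6)(2/6)(4/6) = 0.049383; P(data | bowl C) = (2/4)(2/4)(2/4)(2/4) = 0.0625.
Weighting by the prior gives 1/3 · 0.035156 = 0.011719, 1/3 · 0.049383 = 0.016461, 1/3 · 0.0625 = 0.020833; with total 0.049013.
Therefore the posterior P(bowl C | data) = (0.020833) / (0.049013) = 0.42506.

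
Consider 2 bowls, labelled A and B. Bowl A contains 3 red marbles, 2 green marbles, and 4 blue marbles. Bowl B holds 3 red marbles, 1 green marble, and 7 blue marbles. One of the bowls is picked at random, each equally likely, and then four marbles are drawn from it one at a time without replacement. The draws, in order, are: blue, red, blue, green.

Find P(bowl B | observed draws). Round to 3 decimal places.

Compute the likelihood of the observed sequence for each case: P(data | bowl A) = (4/9)(3/8)(3/7)(2/6) = 0.02381; P(data | bowl B) = (7/11)(3/10)(6/9)(1/8) = 0.015909.
Multiplying each by its prior: 1/2 · 0.02381 = 0.011905, 1/2 · 0.015909 = 0.0079545; with total 0.019859.
Therefore the posterior P(bowl B | data) = (0.0079545) / (0.019859) = 0.40054.

0.401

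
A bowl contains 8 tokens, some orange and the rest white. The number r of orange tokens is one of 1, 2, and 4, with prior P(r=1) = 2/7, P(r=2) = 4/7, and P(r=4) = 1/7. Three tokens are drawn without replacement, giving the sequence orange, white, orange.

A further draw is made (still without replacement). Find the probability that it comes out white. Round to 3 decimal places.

0.800

Compute the likelihood of the observed sequence for each case: P(data | r = 1) = (1/8)(7/7)(0/6) = 0; P(data | r = 2) = (2/8)(6/7)(1/6) = 1/28; P(data | r = 4) = (4/8)(4/7)(3/6) = 1/7.
Weighting by the prior gives 2/7 · 0 = 0, 4/7 · 1/28 = 1/49, 1/7 · 1/7 = 1/49; summing to 2/49.
Normalising, the posterior is P(r = 1 | data) = 0, P(r = 2 | data) = 1/2, P(r = 4 | data) = 1/2.
The predictive probability is P(white next | data) = (1)(1/2) + (3/5)(1/2) = 4/5.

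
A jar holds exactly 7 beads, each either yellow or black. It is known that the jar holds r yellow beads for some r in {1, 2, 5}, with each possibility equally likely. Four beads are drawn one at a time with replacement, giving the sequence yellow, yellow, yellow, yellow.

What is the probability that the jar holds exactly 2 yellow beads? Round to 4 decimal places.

The likelihood of the observed sequence under each hypothesis: P(data | r = 1) = (1/7)(1/7)(1/7)(1/7) = 0.00041649; P(data | r = 2) = (2/7)(2/7)(2/7)(2/7) = 0.0066639; P(data | r = 5) = (5/7)(5/7)(5/7)(5/7) = 0.26031.
The prior-weighted likelihoods are 1/3 · 0.00041649 = 0.00013883, 1/3 · 0.0066639 = 0.0022213, 1/3 · 0.26031 = 0.086769; with total 0.08913.
Therefore the posterior P(r = 2 | data) = (0.0022213) / (0.08913) = 0.024922.

0.0249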